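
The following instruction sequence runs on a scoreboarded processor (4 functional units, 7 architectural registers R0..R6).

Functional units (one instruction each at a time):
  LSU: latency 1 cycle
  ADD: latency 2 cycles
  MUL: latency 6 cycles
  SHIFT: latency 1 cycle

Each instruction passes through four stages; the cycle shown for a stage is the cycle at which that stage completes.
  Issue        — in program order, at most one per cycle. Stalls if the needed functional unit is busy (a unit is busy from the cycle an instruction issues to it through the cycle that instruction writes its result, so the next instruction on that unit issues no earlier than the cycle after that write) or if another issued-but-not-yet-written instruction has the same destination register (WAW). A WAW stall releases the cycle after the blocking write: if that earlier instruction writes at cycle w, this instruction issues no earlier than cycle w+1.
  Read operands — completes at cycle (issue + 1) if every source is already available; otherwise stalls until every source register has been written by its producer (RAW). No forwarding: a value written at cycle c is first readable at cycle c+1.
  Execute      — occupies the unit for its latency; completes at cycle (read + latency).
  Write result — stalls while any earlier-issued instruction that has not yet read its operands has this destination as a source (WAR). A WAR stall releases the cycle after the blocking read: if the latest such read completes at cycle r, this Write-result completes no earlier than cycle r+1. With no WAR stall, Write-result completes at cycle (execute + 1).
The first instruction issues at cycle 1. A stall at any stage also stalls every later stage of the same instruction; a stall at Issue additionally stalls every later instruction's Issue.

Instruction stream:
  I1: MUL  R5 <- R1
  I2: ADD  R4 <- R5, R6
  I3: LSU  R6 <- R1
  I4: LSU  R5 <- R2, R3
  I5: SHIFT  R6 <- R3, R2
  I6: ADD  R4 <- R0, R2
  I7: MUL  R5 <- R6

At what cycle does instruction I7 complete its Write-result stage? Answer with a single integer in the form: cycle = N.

t=1  I1→MUL
t=2  I1 RO | I2→ADD
t=3  I3→LSU
t=4  I3 RO
t=5  I3 EX
t=8  I1 EX
t=9  I1 WR R5
t=10  I2 RO
t=11  I3 WR R6
t=12  I2 EX | I4→LSU
t=13  I2 WR R4 | I4 RO | I5→SHIFT
t=14  I4 EX | I5 RO | I6→ADD
t=15  I4 WR R5 | I5 EX | I6 RO
t=16  I5 WR R6 | I7→MUL
t=17  I6 EX | I7 RO
t=18  I6 WR R4
t=23  I7 EX
t=24  I7 WR R5

cycle = 24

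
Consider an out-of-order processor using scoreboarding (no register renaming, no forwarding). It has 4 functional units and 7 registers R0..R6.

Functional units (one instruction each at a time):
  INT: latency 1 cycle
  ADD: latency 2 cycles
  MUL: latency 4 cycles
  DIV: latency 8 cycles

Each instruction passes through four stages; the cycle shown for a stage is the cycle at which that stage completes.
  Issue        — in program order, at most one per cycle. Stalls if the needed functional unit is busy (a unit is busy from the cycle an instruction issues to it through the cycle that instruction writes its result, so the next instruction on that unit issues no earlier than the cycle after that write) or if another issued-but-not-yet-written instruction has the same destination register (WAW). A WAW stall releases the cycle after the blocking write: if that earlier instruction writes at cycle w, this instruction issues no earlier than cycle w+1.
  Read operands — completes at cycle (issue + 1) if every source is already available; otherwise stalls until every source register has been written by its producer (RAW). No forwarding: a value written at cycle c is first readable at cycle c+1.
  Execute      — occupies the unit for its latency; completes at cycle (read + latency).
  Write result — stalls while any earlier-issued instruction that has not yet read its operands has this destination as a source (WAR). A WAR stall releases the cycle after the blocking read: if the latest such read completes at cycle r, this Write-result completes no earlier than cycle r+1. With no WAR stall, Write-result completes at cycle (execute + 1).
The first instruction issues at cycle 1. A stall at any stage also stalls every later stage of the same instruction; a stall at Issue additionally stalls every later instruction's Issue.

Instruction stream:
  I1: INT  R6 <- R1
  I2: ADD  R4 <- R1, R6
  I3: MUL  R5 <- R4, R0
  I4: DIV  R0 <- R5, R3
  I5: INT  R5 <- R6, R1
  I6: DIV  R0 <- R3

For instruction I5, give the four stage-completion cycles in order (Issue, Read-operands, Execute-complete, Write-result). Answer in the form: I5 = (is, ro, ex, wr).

I5 = (15, 16, 17, 18)

c1: I1→INT
c2: I1 RO · I2→ADD
c3: I1 EX · I3→MUL
c4: I1 WR R6 · I4→DIV
c5: I2 RO
c7: I2 EX
c8: I2 WR R4
c9: I3 RO
c13: I3 EX
c14: I3 WR R5
c15: I4 RO · I5→INT
c16: I5 RO
c17: I5 EX
c18: I5 WR R5
c23: I4 EX
c24: I4 WR R0
c25: I6→DIV
c26: I6 RO
c34: I6 EX
c35: I6 WR R0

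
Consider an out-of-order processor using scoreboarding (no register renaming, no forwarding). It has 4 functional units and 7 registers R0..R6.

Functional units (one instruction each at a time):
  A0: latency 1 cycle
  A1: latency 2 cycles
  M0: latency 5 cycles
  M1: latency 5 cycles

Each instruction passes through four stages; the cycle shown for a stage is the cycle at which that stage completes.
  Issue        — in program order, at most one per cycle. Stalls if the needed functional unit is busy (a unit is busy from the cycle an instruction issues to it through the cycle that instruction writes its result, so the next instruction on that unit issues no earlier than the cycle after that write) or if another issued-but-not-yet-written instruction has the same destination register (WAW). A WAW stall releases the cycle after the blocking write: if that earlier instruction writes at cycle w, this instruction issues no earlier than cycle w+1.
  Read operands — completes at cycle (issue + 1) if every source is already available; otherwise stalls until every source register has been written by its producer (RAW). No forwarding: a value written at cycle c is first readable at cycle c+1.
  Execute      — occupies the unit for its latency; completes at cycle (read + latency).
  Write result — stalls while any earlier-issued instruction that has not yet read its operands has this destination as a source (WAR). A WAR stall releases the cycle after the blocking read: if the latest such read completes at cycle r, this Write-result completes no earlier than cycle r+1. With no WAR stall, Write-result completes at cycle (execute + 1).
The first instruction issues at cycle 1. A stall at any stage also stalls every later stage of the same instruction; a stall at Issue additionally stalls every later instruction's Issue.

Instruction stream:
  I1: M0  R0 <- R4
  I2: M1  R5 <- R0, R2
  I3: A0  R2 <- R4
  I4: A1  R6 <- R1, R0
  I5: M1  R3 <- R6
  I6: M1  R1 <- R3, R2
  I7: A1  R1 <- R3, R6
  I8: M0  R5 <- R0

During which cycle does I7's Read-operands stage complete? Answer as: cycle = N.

1) issue 1, read 2, done 7, write 8
2) issue 2, read 9, done 14, write 15  <RAW R0: wait I1 write@8>
3) issue 3, read 4, done 5, write 10  <WAR R2: wait I2 read@9>
4) issue 4, read 9, done 11, write 12  <RAW R0: wait I1 write@8>
5) issue 16, read 17, done 22, write 23  <struct: M1 busy until I2 writes@15>
6) issue 24, read 25, done 30, write 31  <struct: M1 busy until I5 writes@23>
7) issue 32, read 33, done 35, write 36  <WAW R1: wait I6 write@31>
8) issue 33, read 34, done 39, write 40

cycle = 33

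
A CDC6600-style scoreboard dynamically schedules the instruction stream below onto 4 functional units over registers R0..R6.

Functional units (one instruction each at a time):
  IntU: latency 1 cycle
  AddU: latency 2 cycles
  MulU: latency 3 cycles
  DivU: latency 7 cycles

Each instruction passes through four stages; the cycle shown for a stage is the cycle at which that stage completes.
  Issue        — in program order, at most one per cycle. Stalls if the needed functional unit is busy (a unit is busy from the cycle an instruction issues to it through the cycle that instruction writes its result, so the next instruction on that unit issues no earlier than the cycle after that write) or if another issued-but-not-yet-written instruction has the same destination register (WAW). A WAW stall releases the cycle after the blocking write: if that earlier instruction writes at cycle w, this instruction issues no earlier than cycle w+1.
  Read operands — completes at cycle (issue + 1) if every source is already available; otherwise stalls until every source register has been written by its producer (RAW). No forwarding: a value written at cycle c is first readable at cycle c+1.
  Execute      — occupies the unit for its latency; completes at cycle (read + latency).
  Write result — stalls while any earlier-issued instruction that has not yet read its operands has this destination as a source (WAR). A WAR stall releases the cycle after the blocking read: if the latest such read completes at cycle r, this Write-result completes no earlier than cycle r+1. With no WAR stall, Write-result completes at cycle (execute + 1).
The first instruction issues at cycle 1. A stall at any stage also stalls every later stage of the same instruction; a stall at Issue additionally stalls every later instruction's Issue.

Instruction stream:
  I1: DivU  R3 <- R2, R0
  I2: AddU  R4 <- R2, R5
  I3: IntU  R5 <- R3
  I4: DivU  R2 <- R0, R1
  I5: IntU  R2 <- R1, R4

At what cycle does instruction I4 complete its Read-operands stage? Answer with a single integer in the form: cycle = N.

[I1] 1/2/9/10
[I2] 2/3/5/6
[I3] 3/11/12/13  (RAW R3: wait I1 write@10)
[I4] 11/12/19/20  (struct: DivU busy until I1 writes@10)
[I5] 21/22/23/24  (WAW R2: wait I4 write@20)

cycle = 12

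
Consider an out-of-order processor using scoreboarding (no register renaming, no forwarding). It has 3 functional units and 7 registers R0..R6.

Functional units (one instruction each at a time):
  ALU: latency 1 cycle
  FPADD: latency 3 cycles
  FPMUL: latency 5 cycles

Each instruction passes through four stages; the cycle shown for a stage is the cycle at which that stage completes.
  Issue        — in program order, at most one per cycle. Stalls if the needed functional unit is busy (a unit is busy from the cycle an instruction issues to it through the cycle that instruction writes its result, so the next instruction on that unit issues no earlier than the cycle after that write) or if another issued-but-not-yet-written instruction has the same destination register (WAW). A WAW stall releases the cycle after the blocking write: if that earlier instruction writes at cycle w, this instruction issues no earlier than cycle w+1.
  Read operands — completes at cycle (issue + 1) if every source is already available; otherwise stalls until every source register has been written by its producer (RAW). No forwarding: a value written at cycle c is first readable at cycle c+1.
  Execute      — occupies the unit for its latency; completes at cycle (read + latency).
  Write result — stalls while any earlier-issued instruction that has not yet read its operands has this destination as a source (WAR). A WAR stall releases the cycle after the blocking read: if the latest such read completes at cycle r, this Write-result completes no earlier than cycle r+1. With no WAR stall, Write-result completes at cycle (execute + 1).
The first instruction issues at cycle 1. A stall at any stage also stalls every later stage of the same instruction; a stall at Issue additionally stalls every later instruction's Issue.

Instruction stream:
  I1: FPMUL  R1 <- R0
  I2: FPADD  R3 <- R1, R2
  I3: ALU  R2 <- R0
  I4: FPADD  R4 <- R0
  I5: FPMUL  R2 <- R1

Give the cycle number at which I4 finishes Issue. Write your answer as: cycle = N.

cycle = 14

cycle 1: I1 issues→FPMUL
cycle 2: I1 reads · I2 issues→FPADD
cycle 3: I3 issues→ALU
cycle 4: I3 reads
cycle 5: I3 exec-done
cycle 7: I1 exec-done
cycle 8: I1 writes R1
cycle 9: I2 reads
cycle 10: I3 writes R2
cycle 12: I2 exec-done
cycle 13: I2 writes R3
cycle 14: I4 issues→FPADD
cycle 15: I4 reads · I5 issues→FPMUL
cycle 16: I5 reads
cycle 18: I4 exec-done
cycle 19: I4 writes R4
cycle 21: I5 exec-done
cycle 22: I5 writes R2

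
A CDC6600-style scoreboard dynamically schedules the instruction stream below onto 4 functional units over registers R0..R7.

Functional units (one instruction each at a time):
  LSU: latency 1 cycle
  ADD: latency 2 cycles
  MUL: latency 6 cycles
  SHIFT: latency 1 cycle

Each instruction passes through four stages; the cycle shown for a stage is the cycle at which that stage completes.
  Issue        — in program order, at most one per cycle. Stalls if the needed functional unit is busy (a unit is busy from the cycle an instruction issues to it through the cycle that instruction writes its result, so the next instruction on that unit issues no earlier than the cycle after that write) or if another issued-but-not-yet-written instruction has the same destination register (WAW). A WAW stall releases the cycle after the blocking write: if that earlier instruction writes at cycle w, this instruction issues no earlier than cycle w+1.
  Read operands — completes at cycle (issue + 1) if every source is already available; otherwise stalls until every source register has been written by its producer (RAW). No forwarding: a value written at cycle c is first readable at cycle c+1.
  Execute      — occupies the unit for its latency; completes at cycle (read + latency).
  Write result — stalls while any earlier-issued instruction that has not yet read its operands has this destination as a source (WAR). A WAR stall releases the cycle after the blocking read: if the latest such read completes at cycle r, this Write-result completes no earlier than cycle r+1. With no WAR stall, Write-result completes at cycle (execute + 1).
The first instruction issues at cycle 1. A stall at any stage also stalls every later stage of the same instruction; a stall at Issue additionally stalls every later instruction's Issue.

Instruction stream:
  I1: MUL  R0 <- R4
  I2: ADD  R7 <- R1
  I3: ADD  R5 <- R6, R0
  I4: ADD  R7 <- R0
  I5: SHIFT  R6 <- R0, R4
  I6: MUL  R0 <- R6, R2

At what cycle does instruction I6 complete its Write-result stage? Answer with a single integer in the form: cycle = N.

cycle = 26

  I1 | 1 | 2 | 8 | 9
  I2 | 2 | 3 | 5 | 6
  I3 | 7 | 10 | 12 | 13   struct: ADD busy until I2 writes@6 · RAW R0: wait I1 write@9
  I4 | 14 | 15 | 17 | 18   struct: ADD busy until I3 writes@13
  I5 | 15 | 16 | 17 | 18
  I6 | 16 | 19 | 25 | 26   RAW R6: wait I5 write@18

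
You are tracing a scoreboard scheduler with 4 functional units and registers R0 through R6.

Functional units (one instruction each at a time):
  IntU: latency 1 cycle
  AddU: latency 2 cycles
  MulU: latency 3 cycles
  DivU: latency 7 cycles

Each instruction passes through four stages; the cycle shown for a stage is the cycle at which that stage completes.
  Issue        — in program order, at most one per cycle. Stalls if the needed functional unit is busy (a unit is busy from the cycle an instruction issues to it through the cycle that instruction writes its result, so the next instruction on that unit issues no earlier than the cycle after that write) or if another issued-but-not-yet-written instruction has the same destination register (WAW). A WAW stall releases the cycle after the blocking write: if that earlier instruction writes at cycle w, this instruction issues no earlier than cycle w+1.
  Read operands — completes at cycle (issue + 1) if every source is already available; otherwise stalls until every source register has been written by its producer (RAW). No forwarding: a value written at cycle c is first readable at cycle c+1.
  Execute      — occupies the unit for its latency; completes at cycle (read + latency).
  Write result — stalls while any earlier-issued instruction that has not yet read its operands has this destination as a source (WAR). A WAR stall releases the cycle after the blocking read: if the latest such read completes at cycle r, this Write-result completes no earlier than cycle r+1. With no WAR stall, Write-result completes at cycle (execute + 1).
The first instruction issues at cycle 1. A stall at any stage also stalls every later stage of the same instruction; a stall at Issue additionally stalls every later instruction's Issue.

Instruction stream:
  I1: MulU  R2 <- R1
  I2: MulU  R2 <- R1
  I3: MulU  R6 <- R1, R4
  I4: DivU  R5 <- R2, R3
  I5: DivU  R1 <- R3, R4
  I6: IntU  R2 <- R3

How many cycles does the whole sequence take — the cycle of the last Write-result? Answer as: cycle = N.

c1: I1 issues→MulU
c2: I1 reads
c5: I1 exec-done
c6: I1 writes R2
c7: I2 issues→MulU
c8: I2 reads
c11: I2 exec-done
c12: I2 writes R2
c13: I3 issues→MulU
c14: I3 reads · I4 issues→DivU
c15: I4 reads
c17: I3 exec-done
c18: I3 writes R6
c22: I4 exec-done
c23: I4 writes R5
c24: I5 issues→DivU
c25: I5 reads · I6 issues→IntU
c26: I6 reads
c27: I6 exec-done
c28: I6 writes R2
c32: I5 exec-done
c33: I5 writes R1

cycle = 33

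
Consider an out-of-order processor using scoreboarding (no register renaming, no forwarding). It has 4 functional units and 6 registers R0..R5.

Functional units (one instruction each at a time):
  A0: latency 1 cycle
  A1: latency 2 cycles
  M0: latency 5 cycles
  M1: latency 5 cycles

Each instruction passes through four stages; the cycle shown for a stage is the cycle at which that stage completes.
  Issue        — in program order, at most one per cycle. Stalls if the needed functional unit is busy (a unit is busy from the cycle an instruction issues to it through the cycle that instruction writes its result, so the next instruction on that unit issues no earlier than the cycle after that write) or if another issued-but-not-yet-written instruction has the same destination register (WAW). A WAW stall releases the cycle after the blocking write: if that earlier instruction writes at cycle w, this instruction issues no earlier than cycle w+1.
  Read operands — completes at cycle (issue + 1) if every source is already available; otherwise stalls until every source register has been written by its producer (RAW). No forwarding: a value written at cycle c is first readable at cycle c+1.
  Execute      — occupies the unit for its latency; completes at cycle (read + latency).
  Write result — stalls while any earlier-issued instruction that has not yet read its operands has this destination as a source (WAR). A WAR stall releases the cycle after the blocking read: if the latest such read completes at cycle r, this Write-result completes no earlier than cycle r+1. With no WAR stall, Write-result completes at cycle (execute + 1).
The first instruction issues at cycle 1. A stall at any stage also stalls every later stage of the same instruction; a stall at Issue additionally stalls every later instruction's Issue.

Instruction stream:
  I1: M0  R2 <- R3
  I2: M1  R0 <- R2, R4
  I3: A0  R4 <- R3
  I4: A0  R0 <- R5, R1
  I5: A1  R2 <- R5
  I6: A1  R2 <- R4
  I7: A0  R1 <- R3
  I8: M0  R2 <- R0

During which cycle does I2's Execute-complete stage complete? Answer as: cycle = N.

cycle = 14

I1: IS=1 RO=2 EX=7 WR=8
I2: IS=2 RO=9 EX=14 WR=15  [RAW R2: wait I1 write@8]
I3: IS=3 RO=4 EX=5 WR=10  [WAR R4: wait I2 read@9]
I4: IS=16 RO=17 EX=18 WR=19  [WAW R0: wait I2 write@15]
I5: IS=17 RO=18 EX=20 WR=21
I6: IS=22 RO=23 EX=25 WR=26  [struct: A1 busy until I5 writes@21]
I7: IS=23 RO=24 EX=25 WR=26
I8: IS=27 RO=28 EX=33 WR=34  [WAW R2: wait I6 write@26]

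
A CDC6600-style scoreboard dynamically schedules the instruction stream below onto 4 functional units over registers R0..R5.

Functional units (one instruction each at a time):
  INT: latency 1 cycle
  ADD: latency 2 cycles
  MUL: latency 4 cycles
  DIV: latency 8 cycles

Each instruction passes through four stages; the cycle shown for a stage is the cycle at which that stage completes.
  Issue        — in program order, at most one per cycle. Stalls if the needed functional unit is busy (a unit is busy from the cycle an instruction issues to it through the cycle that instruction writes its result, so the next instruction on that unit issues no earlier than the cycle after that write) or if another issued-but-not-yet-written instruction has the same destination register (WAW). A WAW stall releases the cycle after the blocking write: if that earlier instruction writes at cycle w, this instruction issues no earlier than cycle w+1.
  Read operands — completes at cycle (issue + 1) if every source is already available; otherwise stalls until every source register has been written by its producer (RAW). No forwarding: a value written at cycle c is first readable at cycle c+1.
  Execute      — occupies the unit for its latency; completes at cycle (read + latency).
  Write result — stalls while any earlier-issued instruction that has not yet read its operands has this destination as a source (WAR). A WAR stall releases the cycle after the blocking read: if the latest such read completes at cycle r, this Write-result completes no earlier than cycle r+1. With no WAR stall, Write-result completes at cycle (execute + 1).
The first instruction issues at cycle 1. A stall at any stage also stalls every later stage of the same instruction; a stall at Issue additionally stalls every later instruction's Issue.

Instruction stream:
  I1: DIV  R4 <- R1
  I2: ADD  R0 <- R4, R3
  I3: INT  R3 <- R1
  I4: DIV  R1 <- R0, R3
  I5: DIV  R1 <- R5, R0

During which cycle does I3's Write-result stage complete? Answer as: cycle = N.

cycle = 13

I1  is:1  ro:2  ex:10  wr:11
I2  is:2  ro:12  ex:14  wr:15  — RAW R4: wait I1 write@11
I3  is:3  ro:4  ex:5  wr:13  — WAR R3: wait I2 read@12
I4  is:12  ro:16  ex:24  wr:25  — struct: DIV busy until I1 writes@11, RAW R0: wait I2 write@15
I5  is:26  ro:27  ex:35  wr:36  — struct: DIV busy until I4 writes@25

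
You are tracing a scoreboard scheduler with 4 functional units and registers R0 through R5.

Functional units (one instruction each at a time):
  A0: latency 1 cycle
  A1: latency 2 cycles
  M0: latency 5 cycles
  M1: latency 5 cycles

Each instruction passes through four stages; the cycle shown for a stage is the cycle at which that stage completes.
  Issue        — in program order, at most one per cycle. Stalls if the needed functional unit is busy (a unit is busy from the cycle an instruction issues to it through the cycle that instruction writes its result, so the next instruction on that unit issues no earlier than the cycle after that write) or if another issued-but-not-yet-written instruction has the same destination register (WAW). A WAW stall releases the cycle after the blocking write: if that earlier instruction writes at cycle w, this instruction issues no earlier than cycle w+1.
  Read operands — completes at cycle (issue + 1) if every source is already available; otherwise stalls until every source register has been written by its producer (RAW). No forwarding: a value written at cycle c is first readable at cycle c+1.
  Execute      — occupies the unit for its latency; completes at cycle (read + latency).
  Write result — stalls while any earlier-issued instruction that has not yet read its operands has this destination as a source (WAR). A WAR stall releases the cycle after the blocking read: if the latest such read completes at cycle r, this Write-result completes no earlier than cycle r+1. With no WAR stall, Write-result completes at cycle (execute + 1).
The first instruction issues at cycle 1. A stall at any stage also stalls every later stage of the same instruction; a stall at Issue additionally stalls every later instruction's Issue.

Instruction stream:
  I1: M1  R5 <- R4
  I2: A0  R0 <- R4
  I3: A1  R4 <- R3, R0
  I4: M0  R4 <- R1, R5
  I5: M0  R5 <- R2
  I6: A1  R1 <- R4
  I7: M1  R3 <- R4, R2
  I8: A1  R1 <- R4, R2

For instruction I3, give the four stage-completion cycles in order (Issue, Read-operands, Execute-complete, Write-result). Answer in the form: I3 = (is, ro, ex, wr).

1) issue 1, read 2, done 7, write 8
2) issue 2, read 3, done 4, write 5
3) issue 3, read 6, done 8, write 9  <RAW R0: wait I2 write@5>
4) issue 10, read 11, done 16, write 17  <WAW R4: wait I3 write@9>
5) issue 18, read 19, done 24, write 25  <struct: M0 busy until I4 writes@17>
6) issue 19, read 20, done 22, write 23
7) issue 20, read 21, done 26, write 27
8) issue 24, read 25, done 27, write 28  <struct: A1 busy until I6 writes@23>

I3 = (3, 6, 8, 9)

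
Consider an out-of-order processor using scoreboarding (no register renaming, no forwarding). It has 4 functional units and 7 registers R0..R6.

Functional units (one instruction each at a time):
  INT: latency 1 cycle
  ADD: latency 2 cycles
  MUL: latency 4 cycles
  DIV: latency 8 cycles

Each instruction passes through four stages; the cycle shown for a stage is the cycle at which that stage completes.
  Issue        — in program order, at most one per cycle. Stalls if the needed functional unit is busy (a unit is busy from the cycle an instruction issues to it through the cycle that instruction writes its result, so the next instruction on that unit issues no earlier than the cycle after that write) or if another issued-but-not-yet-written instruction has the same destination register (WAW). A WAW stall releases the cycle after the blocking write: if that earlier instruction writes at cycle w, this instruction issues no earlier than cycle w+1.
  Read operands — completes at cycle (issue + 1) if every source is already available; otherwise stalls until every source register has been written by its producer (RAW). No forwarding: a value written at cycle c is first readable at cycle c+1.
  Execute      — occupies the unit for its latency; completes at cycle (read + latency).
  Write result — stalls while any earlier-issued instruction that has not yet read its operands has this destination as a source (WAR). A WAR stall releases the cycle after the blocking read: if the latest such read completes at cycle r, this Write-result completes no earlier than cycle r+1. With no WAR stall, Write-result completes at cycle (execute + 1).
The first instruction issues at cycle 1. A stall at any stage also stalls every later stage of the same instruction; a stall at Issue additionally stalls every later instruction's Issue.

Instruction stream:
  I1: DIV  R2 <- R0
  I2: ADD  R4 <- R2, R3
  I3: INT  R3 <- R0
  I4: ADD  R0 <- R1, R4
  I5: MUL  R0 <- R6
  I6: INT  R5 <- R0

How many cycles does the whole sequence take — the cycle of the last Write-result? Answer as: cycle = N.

cycle 1: I1 dispatched to DIV
cycle 2: I1 operands ready; I2 dispatched to ADD
cycle 3: I3 dispatched to INT
cycle 4: I3 operands ready
cycle 5: I3 complete
cycle 10: I1 complete
cycle 11: R2←I1
cycle 12: I2 operands ready
cycle 13: R3←I3
cycle 14: I2 complete
cycle 15: R4←I2
cycle 16: I4 dispatched to ADD
cycle 17: I4 operands ready
cycle 19: I4 complete
cycle 20: R0←I4
cycle 21: I5 dispatched to MUL
cycle 22: I5 operands ready; I6 dispatched to INT
cycle 26: I5 complete
cycle 27: R0←I5
cycle 28: I6 operands ready
cycle 29: I6 complete
cycle 30: R5←I6

cycle = 30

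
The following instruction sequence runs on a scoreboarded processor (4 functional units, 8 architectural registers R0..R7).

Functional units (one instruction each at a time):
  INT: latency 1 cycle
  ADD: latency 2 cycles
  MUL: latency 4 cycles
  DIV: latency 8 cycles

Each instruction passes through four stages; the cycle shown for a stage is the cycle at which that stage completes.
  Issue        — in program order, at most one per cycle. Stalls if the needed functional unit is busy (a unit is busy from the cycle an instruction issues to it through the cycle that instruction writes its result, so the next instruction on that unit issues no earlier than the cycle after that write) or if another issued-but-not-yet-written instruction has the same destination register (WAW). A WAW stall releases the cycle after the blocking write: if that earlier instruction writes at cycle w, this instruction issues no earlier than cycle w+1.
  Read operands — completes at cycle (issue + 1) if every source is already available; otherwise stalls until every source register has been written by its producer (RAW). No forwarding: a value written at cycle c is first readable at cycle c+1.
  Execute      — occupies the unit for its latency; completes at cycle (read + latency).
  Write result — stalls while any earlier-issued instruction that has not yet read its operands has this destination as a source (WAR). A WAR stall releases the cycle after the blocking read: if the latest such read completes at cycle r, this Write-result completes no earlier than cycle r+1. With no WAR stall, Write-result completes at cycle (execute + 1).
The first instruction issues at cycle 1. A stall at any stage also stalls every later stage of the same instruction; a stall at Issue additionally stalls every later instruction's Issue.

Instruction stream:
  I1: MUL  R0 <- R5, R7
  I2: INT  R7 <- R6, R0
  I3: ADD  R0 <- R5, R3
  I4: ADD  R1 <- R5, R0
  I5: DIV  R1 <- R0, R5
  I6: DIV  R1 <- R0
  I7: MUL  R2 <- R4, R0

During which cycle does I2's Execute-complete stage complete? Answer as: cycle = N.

cycle = 9

1) issue 1, read 2, done 6, write 7
2) issue 2, read 8, done 9, write 10  <RAW R0: wait I1 write@7>
3) issue 8, read 9, done 11, write 12  <WAW R0: wait I1 write@7>
4) issue 13, read 14, done 16, write 17  <struct: ADD busy until I3 writes@12>
5) issue 18, read 19, done 27, write 28  <WAW R1: wait I4 write@17>
6) issue 29, read 30, done 38, write 39  <struct: DIV busy until I5 writes@28>
7) issue 30, read 31, done 35, write 36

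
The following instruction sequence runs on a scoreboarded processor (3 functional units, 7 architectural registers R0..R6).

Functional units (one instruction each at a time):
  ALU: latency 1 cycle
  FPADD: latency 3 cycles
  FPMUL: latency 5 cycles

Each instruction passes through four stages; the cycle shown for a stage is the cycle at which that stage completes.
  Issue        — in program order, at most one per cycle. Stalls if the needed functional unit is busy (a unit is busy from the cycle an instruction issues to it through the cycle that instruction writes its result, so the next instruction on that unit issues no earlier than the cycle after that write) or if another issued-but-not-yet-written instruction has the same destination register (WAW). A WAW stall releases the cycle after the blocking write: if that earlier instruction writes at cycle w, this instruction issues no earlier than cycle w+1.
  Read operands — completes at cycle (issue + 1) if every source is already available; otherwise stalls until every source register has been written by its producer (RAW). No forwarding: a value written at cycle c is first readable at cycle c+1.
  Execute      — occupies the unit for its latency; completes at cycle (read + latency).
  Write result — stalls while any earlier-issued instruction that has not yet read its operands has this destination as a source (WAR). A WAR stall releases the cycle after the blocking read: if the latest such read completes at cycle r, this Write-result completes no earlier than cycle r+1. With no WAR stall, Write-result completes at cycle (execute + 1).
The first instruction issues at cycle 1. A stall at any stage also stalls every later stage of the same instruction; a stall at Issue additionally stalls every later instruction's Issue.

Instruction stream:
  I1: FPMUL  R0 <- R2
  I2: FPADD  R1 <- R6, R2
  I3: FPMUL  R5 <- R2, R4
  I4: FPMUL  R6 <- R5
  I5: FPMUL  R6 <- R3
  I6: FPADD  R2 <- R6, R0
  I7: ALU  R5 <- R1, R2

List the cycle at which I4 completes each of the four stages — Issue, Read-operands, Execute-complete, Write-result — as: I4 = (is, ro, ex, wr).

[1] I1 dispatched to FPMUL
[2] I1 operands ready; I2 dispatched to FPADD
[3] I2 operands ready
[6] I2 complete
[7] I1 complete; R1←I2
[8] R0←I1
[9] I3 dispatched to FPMUL
[10] I3 operands ready
[15] I3 complete
[16] R5←I3
[17] I4 dispatched to FPMUL
[18] I4 operands ready
[23] I4 complete
[24] R6←I4
[25] I5 dispatched to FPMUL
[26] I5 operands ready; I6 dispatched to FPADD
[27] I7 dispatched to ALU
[31] I5 complete
[32] R6←I5
[33] I6 operands ready
[36] I6 complete
[37] R2←I6
[38] I7 operands ready
[39] I7 complete
[40] R5←I7

I4 = (17, 18, 23, 24)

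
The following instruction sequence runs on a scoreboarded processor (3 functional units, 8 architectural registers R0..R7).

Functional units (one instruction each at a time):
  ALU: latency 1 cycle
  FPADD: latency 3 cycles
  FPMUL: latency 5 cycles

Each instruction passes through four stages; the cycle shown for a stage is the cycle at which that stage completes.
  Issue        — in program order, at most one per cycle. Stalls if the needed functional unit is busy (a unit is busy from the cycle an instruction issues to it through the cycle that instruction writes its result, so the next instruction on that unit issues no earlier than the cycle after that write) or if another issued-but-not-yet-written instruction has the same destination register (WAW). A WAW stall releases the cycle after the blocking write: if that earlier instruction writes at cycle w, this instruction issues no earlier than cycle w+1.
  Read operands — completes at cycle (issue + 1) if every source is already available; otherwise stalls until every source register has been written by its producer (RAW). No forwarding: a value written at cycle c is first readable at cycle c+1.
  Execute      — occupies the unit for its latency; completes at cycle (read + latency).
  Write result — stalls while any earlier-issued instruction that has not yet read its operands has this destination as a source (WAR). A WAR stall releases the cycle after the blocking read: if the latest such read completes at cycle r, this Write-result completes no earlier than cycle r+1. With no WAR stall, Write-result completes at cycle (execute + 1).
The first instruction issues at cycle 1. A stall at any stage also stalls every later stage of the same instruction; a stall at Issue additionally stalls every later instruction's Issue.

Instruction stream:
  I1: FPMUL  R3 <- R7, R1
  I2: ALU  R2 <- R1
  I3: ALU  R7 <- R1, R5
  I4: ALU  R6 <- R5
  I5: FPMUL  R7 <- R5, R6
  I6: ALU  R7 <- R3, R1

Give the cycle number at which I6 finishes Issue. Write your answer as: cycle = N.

c1: I1 issues→FPMUL
c2: I1 reads · I2 issues→ALU
c3: I2 reads
c4: I2 exec-done
c5: I2 writes R2
c6: I3 issues→ALU
c7: I1 exec-done · I3 reads
c8: I1 writes R3 · I3 exec-done
c9: I3 writes R7
c10: I4 issues→ALU
c11: I4 reads · I5 issues→FPMUL
c12: I4 exec-done
c13: I4 writes R6
c14: I5 reads
c19: I5 exec-done
c20: I5 writes R7
c21: I6 issues→ALU
c22: I6 reads
c23: I6 exec-done
c24: I6 writes R7

cycle = 21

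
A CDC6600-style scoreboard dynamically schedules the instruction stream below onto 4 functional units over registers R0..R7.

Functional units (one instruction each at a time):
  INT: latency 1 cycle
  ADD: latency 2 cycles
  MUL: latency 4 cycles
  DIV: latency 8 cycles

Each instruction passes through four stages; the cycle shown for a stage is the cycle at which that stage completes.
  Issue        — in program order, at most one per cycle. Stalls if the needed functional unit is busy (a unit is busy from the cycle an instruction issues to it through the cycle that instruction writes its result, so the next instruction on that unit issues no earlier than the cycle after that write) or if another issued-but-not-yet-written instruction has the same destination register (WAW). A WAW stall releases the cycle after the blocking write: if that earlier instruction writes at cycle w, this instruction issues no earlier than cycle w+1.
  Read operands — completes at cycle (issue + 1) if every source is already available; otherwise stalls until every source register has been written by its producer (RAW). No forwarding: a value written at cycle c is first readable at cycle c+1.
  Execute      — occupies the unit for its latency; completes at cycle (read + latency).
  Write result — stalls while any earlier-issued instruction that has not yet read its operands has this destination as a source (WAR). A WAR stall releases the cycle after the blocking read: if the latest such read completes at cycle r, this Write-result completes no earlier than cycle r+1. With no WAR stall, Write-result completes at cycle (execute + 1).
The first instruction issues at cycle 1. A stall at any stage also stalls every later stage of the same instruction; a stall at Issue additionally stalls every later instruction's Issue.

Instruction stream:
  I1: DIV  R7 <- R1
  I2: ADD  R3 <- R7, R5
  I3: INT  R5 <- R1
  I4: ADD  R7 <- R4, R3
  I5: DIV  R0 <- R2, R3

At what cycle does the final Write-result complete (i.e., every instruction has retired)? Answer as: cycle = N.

t=1  issue I1 (DIV)
t=2  I1 read-ops · issue I2 (ADD)
t=3  issue I3 (INT)
t=4  I3 read-ops
t=5  I3 finished on INT
t=10  I1 finished on DIV
t=11  I1→R7
t=12  I2 read-ops
t=13  I3→R5
t=14  I2 finished on ADD
t=15  I2→R3
t=16  issue I4 (ADD)
t=17  I4 read-ops · issue I5 (DIV)
t=18  I5 read-ops
t=19  I4 finished on ADD
t=20  I4→R7
t=26  I5 finished on DIV
t=27  I5→R0

cycle = 27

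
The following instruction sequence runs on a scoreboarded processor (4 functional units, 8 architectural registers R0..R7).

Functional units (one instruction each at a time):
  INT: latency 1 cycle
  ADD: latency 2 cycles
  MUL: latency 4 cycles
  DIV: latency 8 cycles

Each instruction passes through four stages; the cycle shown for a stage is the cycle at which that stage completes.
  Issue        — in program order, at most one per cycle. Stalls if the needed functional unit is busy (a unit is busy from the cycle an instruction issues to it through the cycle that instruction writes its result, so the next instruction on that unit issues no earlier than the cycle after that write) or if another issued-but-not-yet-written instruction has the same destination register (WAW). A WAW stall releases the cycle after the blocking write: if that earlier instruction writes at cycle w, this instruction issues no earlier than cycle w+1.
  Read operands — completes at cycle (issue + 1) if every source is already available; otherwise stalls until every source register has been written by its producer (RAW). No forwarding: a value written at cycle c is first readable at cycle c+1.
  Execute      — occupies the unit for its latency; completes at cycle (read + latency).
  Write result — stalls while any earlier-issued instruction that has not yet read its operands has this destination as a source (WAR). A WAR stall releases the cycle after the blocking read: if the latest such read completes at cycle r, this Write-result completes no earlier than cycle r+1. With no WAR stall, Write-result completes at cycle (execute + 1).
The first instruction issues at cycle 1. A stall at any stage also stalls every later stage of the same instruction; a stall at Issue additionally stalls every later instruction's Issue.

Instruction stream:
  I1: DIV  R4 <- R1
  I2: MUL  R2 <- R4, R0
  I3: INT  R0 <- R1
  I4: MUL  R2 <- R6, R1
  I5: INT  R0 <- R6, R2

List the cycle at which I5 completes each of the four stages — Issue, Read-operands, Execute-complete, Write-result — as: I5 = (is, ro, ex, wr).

I5 = (19, 25, 26, 27)

I1: IS=1 RO=2 EX=10 WR=11
I2: IS=2 RO=12 EX=16 WR=17  [RAW R4: wait I1 write@11]
I3: IS=3 RO=4 EX=5 WR=13  [WAR R0: wait I2 read@12]
I4: IS=18 RO=19 EX=23 WR=24  [struct: MUL busy until I2 writes@17]
I5: IS=19 RO=25 EX=26 WR=27  [RAW R2: wait I4 write@24]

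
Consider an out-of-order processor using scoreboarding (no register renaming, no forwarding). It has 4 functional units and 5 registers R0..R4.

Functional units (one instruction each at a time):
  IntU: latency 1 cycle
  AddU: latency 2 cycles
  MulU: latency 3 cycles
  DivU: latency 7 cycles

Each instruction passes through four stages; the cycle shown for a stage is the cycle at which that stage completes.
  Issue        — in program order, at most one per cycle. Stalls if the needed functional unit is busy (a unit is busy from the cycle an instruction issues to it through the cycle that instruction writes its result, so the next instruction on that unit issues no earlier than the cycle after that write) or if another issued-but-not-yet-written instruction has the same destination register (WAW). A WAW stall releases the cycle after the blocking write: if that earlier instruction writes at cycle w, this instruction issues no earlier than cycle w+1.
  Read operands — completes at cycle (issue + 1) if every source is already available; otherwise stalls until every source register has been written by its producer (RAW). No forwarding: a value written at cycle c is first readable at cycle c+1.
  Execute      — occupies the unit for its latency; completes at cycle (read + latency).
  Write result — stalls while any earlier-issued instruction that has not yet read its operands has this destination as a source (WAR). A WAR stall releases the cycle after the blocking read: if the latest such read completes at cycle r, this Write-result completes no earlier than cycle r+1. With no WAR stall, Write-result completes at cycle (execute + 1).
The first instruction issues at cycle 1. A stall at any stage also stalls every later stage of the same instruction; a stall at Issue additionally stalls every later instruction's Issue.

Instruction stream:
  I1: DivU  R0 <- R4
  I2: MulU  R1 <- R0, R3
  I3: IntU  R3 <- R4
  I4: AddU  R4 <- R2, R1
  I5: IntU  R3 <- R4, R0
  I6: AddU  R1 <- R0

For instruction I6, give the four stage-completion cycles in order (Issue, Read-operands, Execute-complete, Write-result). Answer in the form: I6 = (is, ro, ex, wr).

I6 = (20, 21, 23, 24)

I1  is:1  ro:2  ex:9  wr:10
I2  is:2  ro:11  ex:14  wr:15  — RAW R0: wait I1 write@10
I3  is:3  ro:4  ex:5  wr:12  — WAR R3: wait I2 read@11
I4  is:4  ro:16  ex:18  wr:19  — RAW R1: wait I2 write@15
I5  is:13  ro:20  ex:21  wr:22  — struct: IntU busy until I3 writes@12, RAW R4: wait I4 write@19
I6  is:20  ro:21  ex:23  wr:24  — struct: AddU busy until I4 writes@19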